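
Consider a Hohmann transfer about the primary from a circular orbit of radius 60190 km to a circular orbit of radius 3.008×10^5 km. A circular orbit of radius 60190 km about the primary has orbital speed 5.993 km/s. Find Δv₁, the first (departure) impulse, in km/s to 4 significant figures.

Δv₁ = 1.744 km/s

From the circular-orbit relation v² = μ/r at r = 60190 km: μ = v²r = (5.993)² × 60190 = 2.16179×10^6 km³/s².
Transfer-ellipse semi-major axis a_t = (r₁ + r₂)/2 = (60190 + 3.008×10^5)/2 = 1.80495×10^5 km.
Circular speed at r = 60190 km: v_c = √(μ/r) = 5.993 km/s.
Transfer-orbit speed at the same r (vis-viva, a = a_t): v_t = √[μ(2/r − 1/a_t)] = 7.737 km/s.
Δv₁ = |v_t − v_c| = |7.737 − 5.993| = 1.744 km/s.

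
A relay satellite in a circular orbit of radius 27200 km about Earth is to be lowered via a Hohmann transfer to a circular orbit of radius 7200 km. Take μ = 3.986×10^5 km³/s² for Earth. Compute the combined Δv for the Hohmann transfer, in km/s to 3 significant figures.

Transfer-ellipse semi-major axis a_t = (r₁ + r₂)/2 = (27200 + 7200)/2 = 17200 km.
Circular speed at r₁: v₁ = √(μ/r₁) = √(3.986×10^5/27200) = 3.82811 km/s.
On the transfer ellipse at r₁, v² = μ(2/r − 1/a) gives v_a = √[μ(2/r₁ − 1/a_t)] = 2.47677 km/s.
First burn Δv₁ = |v_a − v₁| = 1.35134 km/s.
At r₂, v₂ = √(μ/r₂) = 7.440505 km/s.
Transfer-orbit speed at r₂: v_p = √[μ(2/r₂ − 1/a_t)] = 9.356698 km/s.
Second burn Δv₂ = |v₂ − v_p| = 1.91619 km/s.
Total Δv = Δv₁ + Δv₂ = 3.268 km/s.

Δv = 3.27 km/s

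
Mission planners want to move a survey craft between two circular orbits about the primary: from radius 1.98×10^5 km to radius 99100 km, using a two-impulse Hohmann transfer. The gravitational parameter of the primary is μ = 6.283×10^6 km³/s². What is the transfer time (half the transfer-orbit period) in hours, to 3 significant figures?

Transfer-ellipse semi-major axis a_t = (r₁ + r₂)/2 = (1.980×10^5 + 99100)/2 = 1.4855×10^5 km.
By Kepler's third law the transfer-orbit period is T = 2π√(a_t³/μ), so t = T/2 = 71760 s.
Converting: 71760 s ÷ 3600 s/hour = 19.9 hours.

t = 19.9 hours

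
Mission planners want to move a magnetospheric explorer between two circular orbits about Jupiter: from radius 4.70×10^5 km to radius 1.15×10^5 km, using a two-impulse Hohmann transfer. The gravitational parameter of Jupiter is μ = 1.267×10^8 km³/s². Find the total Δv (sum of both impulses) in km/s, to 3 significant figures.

Semi-major axis of the transfer orbit: a_t = (4.700×10^5 + 1.150×10^5)/2 = 2.925×10^5 km.
At r₁ the circular-orbit speed is v₁ = √(μ/r₁) = 16.419 km/s.
On the transfer ellipse at r₁, v² = μ(2/r − 1/a) gives v_a = √[μ(2/r₁ − 1/a_t)] = 10.295 km/s.
First burn Δv₁ = |v_a − v₁| = 6.124 km/s.
Circular speed at r₂: v₂ = √(μ/r₂) = 33.192 km/s.
Transfer-orbit speed at r₂: v_p = √[μ(2/r₂ − 1/a_t)] = 42.075 km/s.
Second burn Δv₂ = |v₂ − v_p| = 8.883 km/s.
Total Δv = Δv₁ + Δv₂ = 15.01 km/s.

Δv = 15.0 km/s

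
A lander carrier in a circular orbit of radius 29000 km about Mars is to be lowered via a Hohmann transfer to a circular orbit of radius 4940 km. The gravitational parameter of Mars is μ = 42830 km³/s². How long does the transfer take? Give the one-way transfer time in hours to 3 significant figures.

t = 9.32 hours

Semi-major axis of the transfer orbit: a_t = (29000 + 4940)/2 = 16970 km.
By Kepler's third law the transfer-orbit period is T = 2π√(a_t³/μ), so t = T/2 = 33560 s.
Converting: 33560 s ÷ 3600 s/hour = 9.32 hours.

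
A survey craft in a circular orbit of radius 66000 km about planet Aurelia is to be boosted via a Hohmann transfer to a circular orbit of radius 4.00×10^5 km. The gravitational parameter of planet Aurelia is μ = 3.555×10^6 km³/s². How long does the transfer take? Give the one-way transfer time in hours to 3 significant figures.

t = 52.1 hours

The Hohmann ellipse has a_t = (r₁ + r₂)/2 = 2.330×10^5 km.
Half the transfer-orbit period gives t = π√(a_t³/μ) = 1.874×10^5 s.
Converting: 1.874×10^5 s ÷ 3600 s/hour = 52.1 hours.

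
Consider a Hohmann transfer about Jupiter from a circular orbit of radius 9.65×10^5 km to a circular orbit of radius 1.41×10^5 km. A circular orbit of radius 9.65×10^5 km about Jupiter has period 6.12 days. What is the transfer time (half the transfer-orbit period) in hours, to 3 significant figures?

t = 31.9 hours

From Kepler's third law T² = 4π²r³/μ at r = 9.65×10^5 km, T = 6.12 days = 6.12 × 86400 s = 5.28768×10^5 s: μ = 4π²r³/T² = 1.26885×10^8 km³/s².
Semi-major axis of the transfer orbit: a_t = (9.650×10^5 + 1.410×10^5)/2 = 5.530×10^5 km.
Transfer time t = π√(a_t³/μ) = π√((5.530×10^5)³ / 1.26885×10^8) = 1.147×10^5 s.
Converting: 1.147×10^5 s ÷ 3600 s/hour = 31.9 hours.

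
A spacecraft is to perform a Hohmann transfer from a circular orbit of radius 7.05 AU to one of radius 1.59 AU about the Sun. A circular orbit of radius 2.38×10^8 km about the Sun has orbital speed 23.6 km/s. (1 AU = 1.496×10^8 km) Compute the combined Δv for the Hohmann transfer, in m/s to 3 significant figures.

From the circular-orbit relation v² = μ/r at r = 2.38×10^8 km: μ = v²r = (23.6)² × 2.38×10^8 = 1.32556×10^11 km³/s².
In km: r₁ = 7.05 × 1.496×10^8 = 1.05468×10^9 km; r₂ = 1.59 × 1.496×10^8 = 2.37864×10^8 km.
Semi-major axis of the transfer orbit: a_t = (1.05468×10^9 + 2.37864×10^8)/2 = 6.46272×10^8 km.
At r₁ the circular-orbit speed is v₁ = √(μ/r₁) = 11.211 km/s.
On the transfer ellipse at r₁, vis-viva gives v_a = √[μ(2/r₁ − 1/a_t)] = 6.8014 km/s.
First burn Δv₁ = |v_a − v₁| = 4.410 km/s.
At r₂, v₂ = √(μ/r₂) = 23.61 km/s.
Transfer-orbit speed at r₂: v_p = √[μ(2/r₂ − 1/a_t)] = 30.16 km/s.
Second burn Δv₂ = |v₂ − v_p| = 6.550 km/s.
Total Δv = Δv₁ + Δv₂ = 10.96 km/s.

Δv = 11000 m/s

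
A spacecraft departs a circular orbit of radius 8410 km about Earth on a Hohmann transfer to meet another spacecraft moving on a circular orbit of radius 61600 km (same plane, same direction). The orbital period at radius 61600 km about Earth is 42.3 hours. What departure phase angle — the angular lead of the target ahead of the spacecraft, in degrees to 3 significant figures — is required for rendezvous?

φ = 103°

From Kepler's third law T² = 4π²r³/μ at r = 61600 km, T = 42.3 hours = 42.3 × 3600 s = 1.5228×10^5 s: μ = 4π²r³/T² = 3.97939×10^5 km³/s².
Transfer-ellipse semi-major axis a_t = (r₁ + r₂)/2 = (8410 + 61600)/2 = 35005 km.
The half-period of the transfer ellipse is t = π√(a_t³/μ) = 32616 s.
Target angular speed ω₂ = √(μ/r₂³) = 4.1261×10^-5 rad/s.
Angle swept by the target during transfer: ω₂·t = 1.3458 rad = 77.11°.
Arrival is 180° from departure on the ellipse, so φ = 180° − 77.11° = 103°.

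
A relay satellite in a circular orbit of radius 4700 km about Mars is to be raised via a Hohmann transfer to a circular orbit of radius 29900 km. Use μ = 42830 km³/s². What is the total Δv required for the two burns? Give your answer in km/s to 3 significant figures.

Semi-major axis of the transfer orbit: a_t = (4700 + 29900)/2 = 17300 km.
Circular speed at r₁: v₁ = √(μ/r₁) = √(42830/4700) = 3.0187 km/s.
On the transfer ellipse at r₁, vis-viva gives v_p = √[μ(2/r₁ − 1/a_t)] = 3.9686 km/s.
First burn Δv₁ = |v_p − v₁| = 0.9499 km/s.
Circular speed at r₂: v₂ = √(μ/r₂) = 1.1968 km/s.
Transfer-orbit speed at r₂: v_a = √[μ(2/r₂ − 1/a_t)] = 0.62383 km/s.
Second burn Δv₂ = |v₂ − v_a| = 0.5730 km/s.
Total Δv = Δv₁ + Δv₂ = 1.523 km/s.

Δv = 1.52 km/s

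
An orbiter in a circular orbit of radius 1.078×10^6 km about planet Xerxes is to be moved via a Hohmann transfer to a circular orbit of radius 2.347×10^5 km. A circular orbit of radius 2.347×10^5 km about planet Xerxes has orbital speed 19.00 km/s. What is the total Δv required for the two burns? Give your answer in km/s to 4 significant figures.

Δv = 8.914 km/s

From the circular-orbit relation v² = μ/r at r = 2.347×10^5 km: μ = v²r = (19.00)² × 2.347×10^5 = 8.47267×10^7 km³/s².
Transfer-ellipse semi-major axis a_t = (r₁ + r₂)/2 = (1.078×10^6 + 2.347×10^5)/2 = 6.5635×10^5 km.
At r₁ the circular-orbit speed is v₁ = √(μ/r₁) = 8.865 km/s.
On the transfer ellipse at r₁, vis-viva gives v_a = √[μ(2/r₁ − 1/a_t)] = 5.301 km/s.
First burn Δv₁ = |v_a − v₁| = 3.564 km/s.
At r₂, v₂ = √(μ/r₂) = 19.00 km/s.
Transfer-orbit speed at r₂: v_p = √[μ(2/r₂ − 1/a_t)] = 24.35 km/s.
Second burn Δv₂ = |v₂ − v_p| = 5.350 km/s.
Total Δv = Δv₁ + Δv₂ = 8.914 km/s.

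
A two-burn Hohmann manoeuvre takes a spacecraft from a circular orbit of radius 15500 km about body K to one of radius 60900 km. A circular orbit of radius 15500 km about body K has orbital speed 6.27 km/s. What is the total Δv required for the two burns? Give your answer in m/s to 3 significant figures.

Δv = 2790 m/s

From the circular-orbit relation v² = μ/r at r = 15500 km: μ = v²r = (6.27)² × 15500 = 6.09350×10^5 km³/s².
Transfer-ellipse semi-major axis a_t = (r₁ + r₂)/2 = (15500 + 60900)/2 = 38200 km.
At r₁ the circular-orbit speed is v₁ = √(μ/r₁) = 6.270 km/s.
Transfer-orbit speed at r₁ (vis-viva): v_p = √[μ(2/r₁ − 1/a_t)] = 7.917 km/s.
First burn Δv₁ = |v_p − v₁| = 1.647 km/s.
At r₂, v₂ = √(μ/r₂) = 3.163 km/s.
Transfer-orbit speed at r₂: v_a = √[μ(2/r₂ − 1/a_t)] = 2.015 km/s.
Second burn Δv₂ = |v₂ − v_a| = 1.148 km/s.
Δv = Δv₁ + Δv₂ = 1.647 + 1.148 = 2.795 km/s.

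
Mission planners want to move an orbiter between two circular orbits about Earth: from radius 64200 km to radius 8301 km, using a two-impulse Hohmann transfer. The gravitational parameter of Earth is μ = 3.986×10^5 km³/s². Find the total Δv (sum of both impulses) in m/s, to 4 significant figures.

The Hohmann ellipse has a_t = (r₁ + r₂)/2 = 36250.5 km.
Circular speed at r₁: v₁ = √(μ/r₁) = √(3.986×10^5/64200) = 2.49173 km/s.
Transfer-orbit speed at r₁ (v² = μ(2/r − 1/a)): v_a = √[μ(2/r₁ − 1/a_t)] = 1.19237 km/s.
First burn Δv₁ = |v_a − v₁| = 1.2994 km/s.
At r₂, v₂ = √(μ/r₂) = 6.92952 km/s.
Transfer-orbit speed at r₂: v_p = √[μ(2/r₂ − 1/a_t)] = 9.22176 km/s.
Second burn Δv₂ = |v₂ − v_p| = 2.2922 km/s.
Δv = Δv₁ + Δv₂ = 1.2994 + 2.2922 = 3.592 km/s.

Δv = 3592 m/s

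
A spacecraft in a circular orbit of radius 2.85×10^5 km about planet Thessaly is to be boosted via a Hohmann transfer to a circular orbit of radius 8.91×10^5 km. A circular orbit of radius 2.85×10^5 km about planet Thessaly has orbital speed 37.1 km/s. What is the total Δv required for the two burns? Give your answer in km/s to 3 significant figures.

From the circular-orbit relation v² = μ/r at r = 2.85×10^5 km: μ = v²r = (37.1)² × 2.85×10^5 = 3.92277×10^8 km³/s².
Semi-major axis of the transfer orbit: a_t = (2.850×10^5 + 8.910×10^5)/2 = 5.880×10^5 km.
Circular speed at r₁: v₁ = √(μ/r₁) = √(3.92277×10^8/2.850×10^5) = 37.100 km/s.
Transfer-orbit speed at r₁ (vis-viva): v_p = √[μ(2/r₁ − 1/a_t)] = 45.669 km/s.
First burn Δv₁ = |v_p − v₁| = 8.569 km/s.
Circular speed at r₂: v₂ = √(μ/r₂) = 20.98251 km/s.
Transfer-orbit speed at r₂: v_a = √[μ(2/r₂ − 1/a_t)] = 14.60802 km/s.
Second burn Δv₂ = |v₂ − v_a| = 6.374 km/s.
Total Δv = Δv₁ + Δv₂ = 14.94 km/s.

Δv = 14.9 km/s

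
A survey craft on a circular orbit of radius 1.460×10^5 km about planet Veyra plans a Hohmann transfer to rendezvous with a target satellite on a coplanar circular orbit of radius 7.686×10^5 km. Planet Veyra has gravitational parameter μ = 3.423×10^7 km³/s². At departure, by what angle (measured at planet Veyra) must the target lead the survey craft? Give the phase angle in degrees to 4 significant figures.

φ = 97.39°

Semi-major axis of the transfer orbit: a_t = (1.460×10^5 + 7.686×10^5)/2 = 4.573×10^5 km.
Transfer time t = π√(a_t³/μ) = 1.6605×10^5 s.
The target's mean motion on its circular orbit is ω₂ = √(μ/r₂³) = 8.6827×10^-6 rad/s.
Angle swept by the target during transfer: ω₂·t = 1.4418 rad = 82.61°.
The survey craft traverses 180° on the transfer ellipse, so the target must lead by 180° − 82.61° = 97.39°.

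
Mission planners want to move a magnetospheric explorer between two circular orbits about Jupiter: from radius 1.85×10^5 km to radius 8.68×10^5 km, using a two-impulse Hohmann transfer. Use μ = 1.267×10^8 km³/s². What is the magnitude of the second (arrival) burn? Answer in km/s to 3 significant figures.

Δv₂ = 4.92 km/s

Transfer-ellipse semi-major axis a_t = (r₁ + r₂)/2 = (1.850×10^5 + 8.680×10^5)/2 = 5.265×10^5 km.
On the circular orbit at r = 8.680×10^5 km, v_c = √(μ/r) = 12.082 km/s.
Transfer-orbit speed at the same r (vis-viva, a = a_t): v_t = √[μ(2/r − 1/a_t)] = 7.1617 km/s.
Δv₂ = |v_t − v_c| = |7.1617 − 12.082| = 4.920 km/s.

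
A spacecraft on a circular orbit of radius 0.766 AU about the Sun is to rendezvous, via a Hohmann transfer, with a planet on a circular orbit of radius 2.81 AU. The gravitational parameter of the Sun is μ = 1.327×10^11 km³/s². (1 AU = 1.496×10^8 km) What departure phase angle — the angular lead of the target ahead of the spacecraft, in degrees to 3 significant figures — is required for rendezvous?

In km: r₁ = 0.766 × 1.496×10^8 = 1.145936×10^8 km; r₂ = 2.81 × 1.496×10^8 = 4.20376×10^8 km.
Semi-major axis of the transfer orbit: a_t = (1.145936×10^8 + 4.20376×10^8)/2 = 2.674848×10^8 km.
Transfer time t = π√(a_t³/μ) = 3.7728×10^7 s.
The target's mean motion on its circular orbit is ω₂ = √(μ/r₂³) = 4.2265×10^-8 rad/s.
Angle swept by the target during transfer: ω₂·t = 1.5946 rad = 91.36°.
The spacecraft traverses 180° on the transfer ellipse, so the target must lead by 180° − 91.36° = 88.6°.

φ = 88.6°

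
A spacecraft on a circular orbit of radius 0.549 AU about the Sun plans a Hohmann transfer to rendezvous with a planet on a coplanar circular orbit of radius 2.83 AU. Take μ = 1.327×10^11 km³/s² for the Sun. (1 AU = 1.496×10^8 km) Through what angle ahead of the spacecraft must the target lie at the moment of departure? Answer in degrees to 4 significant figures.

In km: r₁ = 0.549 × 1.496×10^8 = 8.21304×10^7 km; r₂ = 2.83 × 1.496×10^8 = 4.23368×10^8 km.
Transfer-ellipse semi-major axis a_t = (r₁ + r₂)/2 = (8.21304×10^7 + 4.23368×10^8)/2 = 2.527492×10^8 km.
The half-period of the transfer ellipse is t = π√(a_t³/μ) = 3.465×10^7 s.
Target angular speed ω₂ = √(μ/r₂³) = 4.182×10^-8 rad/s.
Angle swept by the target during transfer: ω₂·t = 1.4491 rad = 83.03°.
Arrival is 180° from departure on the ellipse, so φ = 180° − 83.03° = 96.97°.

φ = 96.97°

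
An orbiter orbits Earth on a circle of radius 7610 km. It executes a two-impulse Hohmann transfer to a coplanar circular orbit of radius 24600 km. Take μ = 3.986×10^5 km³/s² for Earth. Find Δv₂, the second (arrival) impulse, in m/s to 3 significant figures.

Δv₂ = 1260 m/s

Semi-major axis of the transfer orbit: a_t = (7610 + 24600)/2 = 16105 km.
On the circular orbit at r = 24600 km, v_c = √(μ/r) = 4.025 km/s.
Transfer-orbit speed at the same r (vis-viva, a = a_t): v_t = √[μ(2/r − 1/a_t)] = 2.767 km/s.
Δv₂ = |v_t − v_c| = |2.767 − 4.025| = 1.258 km/s.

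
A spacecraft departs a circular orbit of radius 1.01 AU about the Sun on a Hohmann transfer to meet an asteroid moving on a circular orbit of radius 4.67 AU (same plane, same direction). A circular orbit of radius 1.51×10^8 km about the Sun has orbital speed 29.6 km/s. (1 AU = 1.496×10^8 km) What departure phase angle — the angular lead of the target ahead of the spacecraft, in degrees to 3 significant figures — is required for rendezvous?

φ = 94.6°

From the circular-orbit relation v² = μ/r at r = 1.51×10^8 km: μ = v²r = (29.6)² × 1.51×10^8 = 1.32300×10^11 km³/s².
In km: r₁ = 1.01 × 1.496×10^8 = 1.51096×10^8 km; r₂ = 4.67 × 1.496×10^8 = 6.98632×10^8 km.
Semi-major axis of the transfer orbit: a_t = (1.51096×10^8 + 6.98632×10^8)/2 = 4.24864×10^8 km.
Transfer time t = π√(a_t³/μ) = 7.5639×10^7 s.
The target's mean motion on its circular orbit is ω₂ = √(μ/r₂³) = 1.9697×10^-8 rad/s.
Angle swept by the target during transfer: ω₂·t = 1.4899 rad = 85.36°.
Arrival is 180° from departure on the ellipse, so φ = 180° − 85.36° = 94.6°.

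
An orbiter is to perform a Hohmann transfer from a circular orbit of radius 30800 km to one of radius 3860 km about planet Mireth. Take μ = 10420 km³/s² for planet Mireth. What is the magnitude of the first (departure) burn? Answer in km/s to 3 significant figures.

Semi-major axis of the transfer orbit: a_t = (30800 + 3860)/2 = 17330 km.
Circular speed at r = 30800 km: v_c = √(μ/r) = 0.5816 km/s.
Transfer-orbit speed at the same r (vis-viva, a = a_t): v_t = √[μ(2/r − 1/a_t)] = 0.2745 km/s.
Δv₁ = |v_t − v_c| = |0.2745 − 0.5816| = 0.3071 km/s.

Δv₁ = 0.307 km/s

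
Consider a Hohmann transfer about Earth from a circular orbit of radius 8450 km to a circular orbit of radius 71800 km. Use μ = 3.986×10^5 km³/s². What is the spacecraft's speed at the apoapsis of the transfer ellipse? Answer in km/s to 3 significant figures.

v = 1.08 km/s

The Hohmann ellipse has a_t = (r₁ + r₂)/2 = 40125 km.
At apoapsis, r = 71800 km.
Vis-viva: v = √[μ(2/r − 1/a_t)] = √[3.986×10^5 × (2/71800 − 1/40125)] = 1.081 km/s.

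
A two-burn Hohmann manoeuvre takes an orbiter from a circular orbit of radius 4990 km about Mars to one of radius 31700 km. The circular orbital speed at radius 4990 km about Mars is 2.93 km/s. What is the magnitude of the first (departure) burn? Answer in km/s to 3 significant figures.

From the circular-orbit relation v² = μ/r at r = 4990 km: μ = v²r = (2.93)² × 4990 = 42838.7 km³/s².
Semi-major axis of the transfer orbit: a_t = (4990 + 31700)/2 = 18345 km.
On the circular orbit at r = 4990 km, v_c = √(μ/r) = 2.9300 km/s.
Vis-viva on the transfer ellipse at r = 4990 km gives v_t = √[μ(2/r − 1/a_t)] = 3.8516 km/s.
Δv₁ = |v_t − v_c| = |3.8516 − 2.9300| = 0.9216 km/s.

Δv₁ = 0.922 km/s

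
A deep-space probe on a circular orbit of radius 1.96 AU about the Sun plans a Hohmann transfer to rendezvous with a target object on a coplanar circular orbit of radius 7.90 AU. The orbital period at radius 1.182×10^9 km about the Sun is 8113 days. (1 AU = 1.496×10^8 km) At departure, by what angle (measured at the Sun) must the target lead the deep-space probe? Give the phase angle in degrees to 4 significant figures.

From Kepler's third law T² = 4π²r³/μ at r = 1.182×10^9 km, T = 8113 days = 8113 × 86400 s = 7.009632×10^8 s: μ = 4π²r³/T² = 1.32685×10^11 km³/s².
In km: r₁ = 1.96 × 1.496×10^8 = 2.93216×10^8 km; r₂ = 7.90 × 1.496×10^8 = 1.18184×10^9 km.
The Hohmann ellipse has a_t = (r₁ + r₂)/2 = 7.37528×10^8 km.
The half-period of the transfer ellipse is t = π√(a_t³/μ) = 1.727455×10^8 s.
The target's mean motion on its circular orbit is ω₂ = √(μ/r₂³) = 8.965465×10^-9 rad/s.
Angle swept by the target during transfer: ω₂·t = 1.54874 rad = 88.74°.
The deep-space probe traverses 180° on the transfer ellipse, so the target must lead by 180° − 88.74° = 91.26°.

φ = 91.26°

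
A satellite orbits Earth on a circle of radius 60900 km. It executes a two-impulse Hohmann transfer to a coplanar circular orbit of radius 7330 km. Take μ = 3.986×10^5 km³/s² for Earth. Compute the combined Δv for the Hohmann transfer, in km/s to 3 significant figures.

Δv = 3.85 km/s

The Hohmann ellipse has a_t = (r₁ + r₂)/2 = 34115 km.
Circular speed at r₁: v₁ = √(μ/r₁) = √(3.986×10^5/60900) = 2.5584 km/s.
On the transfer ellipse at r₁, v² = μ(2/r − 1/a) gives v_a = √[μ(2/r₁ − 1/a_t)] = 1.1859 km/s.
First burn Δv₁ = |v_a − v₁| = 1.3725 km/s.
Circular speed at r₂: v₂ = √(μ/r₂) = 7.3742 km/s.
Transfer-orbit speed at r₂: v_p = √[μ(2/r₂ − 1/a_t)] = 9.8526 km/s.
Second burn Δv₂ = |v₂ − v_p| = 2.4784 km/s.
Δv = Δv₁ + Δv₂ = 1.3725 + 2.4784 = 3.851 km/s.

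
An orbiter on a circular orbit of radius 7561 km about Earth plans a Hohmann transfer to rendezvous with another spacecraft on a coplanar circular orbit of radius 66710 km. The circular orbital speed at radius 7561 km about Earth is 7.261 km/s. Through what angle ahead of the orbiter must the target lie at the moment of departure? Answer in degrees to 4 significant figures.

φ = 105.2°

From the circular-orbit relation v² = μ/r at r = 7561 km: μ = v²r = (7.261)² × 7561 = 3.98632×10^5 km³/s².
The Hohmann ellipse has a_t = (r₁ + r₂)/2 = 37135.5 km.
The half-period of the transfer ellipse is t = π√(a_t³/μ) = 35610 s.
Target angular speed ω₂ = √(μ/r₂³) = 3.664×10^-5 rad/s.
Angle swept by the target during transfer: ω₂·t = 1.3048 rad = 74.76°.
Arrival is 180° from departure on the ellipse, so φ = 180° − 74.76° = 105.2°.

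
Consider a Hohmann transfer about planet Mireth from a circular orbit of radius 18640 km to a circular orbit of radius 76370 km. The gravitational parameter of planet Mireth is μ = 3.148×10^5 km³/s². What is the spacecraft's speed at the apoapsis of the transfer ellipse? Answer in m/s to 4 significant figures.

v = 1272 m/s

Semi-major axis of the transfer orbit: a_t = (18640 + 76370)/2 = 47505 km.
At apoapsis, r = 76370 km.
Vis-viva: v = √[μ(2/r − 1/a_t)] = √[3.148×10^5 × (2/76370 − 1/47505)] = 1.272 km/s.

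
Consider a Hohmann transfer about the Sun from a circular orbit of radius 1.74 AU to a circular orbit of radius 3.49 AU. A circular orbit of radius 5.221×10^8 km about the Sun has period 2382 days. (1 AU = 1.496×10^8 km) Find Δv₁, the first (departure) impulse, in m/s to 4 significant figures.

From Kepler's third law T² = 4π²r³/μ at r = 5.221×10^8 km, T = 2382 days = 2382 × 86400 s = 2.058048×10^8 s: μ = 4π²r³/T² = 1.32651×10^11 km³/s².
In km: r₁ = 1.74 × 1.496×10^8 = 2.60304×10^8 km; r₂ = 3.49 × 1.496×10^8 = 5.22104×10^8 km.
Transfer-ellipse semi-major axis a_t = (r₁ + r₂)/2 = (2.60304×10^8 + 5.22104×10^8)/2 = 3.91204×10^8 km.
Circular speed at r = 2.60304×10^8 km: v_c = √(μ/r) = 22.574 km/s.
Vis-viva on the transfer ellipse at r = 2.60304×10^8 km gives v_t = √[μ(2/r − 1/a_t)] = 26.079 km/s.
Δv₁ = |v_t − v_c| = |26.079 − 22.574| = 3.505 km/s.

Δv₁ = 3505 m/s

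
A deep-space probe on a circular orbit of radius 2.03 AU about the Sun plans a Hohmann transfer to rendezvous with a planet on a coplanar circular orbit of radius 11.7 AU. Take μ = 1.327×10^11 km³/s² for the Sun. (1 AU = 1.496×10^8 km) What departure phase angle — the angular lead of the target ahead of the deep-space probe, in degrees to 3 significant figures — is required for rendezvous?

In km: r₁ = 2.03 × 1.496×10^8 = 3.03688×10^8 km; r₂ = 11.7 × 1.496×10^8 = 1.75032×10^9 km.
The Hohmann ellipse has a_t = (r₁ + r₂)/2 = 1.027004×10^9 km.
Transfer time t = π√(a_t³/μ) = 2.838×10^8 s.
The target's mean motion on its circular orbit is ω₂ = √(μ/r₂³) = 4.975×10^-9 rad/s.
Angle swept by the target during transfer: ω₂·t = 1.412 rad = 80.90°.
Arrival is 180° from departure on the ellipse, so φ = 180° − 80.90° = 99.1°.

φ = 99.1°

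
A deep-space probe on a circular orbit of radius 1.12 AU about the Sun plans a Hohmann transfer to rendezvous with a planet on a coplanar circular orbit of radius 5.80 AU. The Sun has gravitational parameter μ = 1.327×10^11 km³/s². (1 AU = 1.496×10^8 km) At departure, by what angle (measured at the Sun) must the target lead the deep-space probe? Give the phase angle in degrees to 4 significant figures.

φ = 97.06°

In km: r₁ = 1.12 × 1.496×10^8 = 1.67552×10^8 km; r₂ = 5.80 × 1.496×10^8 = 8.6768×10^8 km.
Semi-major axis of the transfer orbit: a_t = (1.67552×10^8 + 8.6768×10^8)/2 = 5.17616×10^8 km.
Transfer time t = π√(a_t³/μ) = 1.0156×10^8 s.
Target angular speed ω₂ = √(μ/r₂³) = 1.4253×10^-8 rad/s.
Angle swept by the target during transfer: ω₂·t = 1.4475 rad = 82.94°.
The deep-space probe traverses 180° on the transfer ellipse, so the target must lead by 180° − 82.94° = 97.06°.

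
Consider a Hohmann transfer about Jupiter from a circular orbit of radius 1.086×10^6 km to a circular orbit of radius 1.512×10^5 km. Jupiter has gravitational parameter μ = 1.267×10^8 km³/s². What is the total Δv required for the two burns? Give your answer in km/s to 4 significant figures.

Transfer-ellipse semi-major axis a_t = (r₁ + r₂)/2 = (1.086×10^6 + 1.512×10^5)/2 = 6.186×10^5 km.
At r₁ the circular-orbit speed is v₁ = √(μ/r₁) = 10.801 km/s.
Transfer-orbit speed at r₁ (vis-viva): v_a = √[μ(2/r₁ − 1/a_t)] = 5.3400 km/s.
First burn Δv₁ = |v_a − v₁| = 5.461 km/s.
Circular speed at r₂: v₂ = √(μ/r₂) = 28.948 km/s.
Transfer-orbit speed at r₂: v_p = √[μ(2/r₂ − 1/a_t)] = 38.355 km/s.
Second burn Δv₂ = |v₂ − v_p| = 9.407 km/s.
Total Δv = Δv₁ + Δv₂ = 14.87 km/s.

Δv = 14.87 km/s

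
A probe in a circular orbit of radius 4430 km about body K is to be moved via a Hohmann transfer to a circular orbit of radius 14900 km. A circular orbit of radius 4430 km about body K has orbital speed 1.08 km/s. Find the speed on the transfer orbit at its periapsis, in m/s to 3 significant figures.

From the circular-orbit relation v² = μ/r at r = 4430 km: μ = v²r = (1.08)² × 4430 = 5167.15 km³/s².
The Hohmann ellipse has a_t = (r₁ + r₂)/2 = 9665 km.
At periapsis, r = 4430 km.
Vis-viva: v = √[μ(2/r − 1/a_t)] = √[5167.15 × (2/4430 − 1/9665)] = 1.341 km/s.

v = 1340 m/s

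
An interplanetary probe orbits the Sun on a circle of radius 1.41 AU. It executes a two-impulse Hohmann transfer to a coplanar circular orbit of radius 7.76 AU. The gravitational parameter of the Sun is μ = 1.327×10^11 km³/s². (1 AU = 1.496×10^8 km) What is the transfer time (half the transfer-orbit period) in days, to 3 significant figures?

In km: r₁ = 1.41 × 1.496×10^8 = 2.10936×10^8 km; r₂ = 7.76 × 1.496×10^8 = 1.160896×10^9 km.
Transfer-ellipse semi-major axis a_t = (r₁ + r₂)/2 = (2.10936×10^8 + 1.160896×10^9)/2 = 6.85916×10^8 km.
By Kepler's third law the transfer-orbit period is T = 2π√(a_t³/μ), so t = T/2 = 1.549×10^8 s.
Converting: 1.549×10^8 s ÷ 86400 s/day = 1790 days.

t = 1790 days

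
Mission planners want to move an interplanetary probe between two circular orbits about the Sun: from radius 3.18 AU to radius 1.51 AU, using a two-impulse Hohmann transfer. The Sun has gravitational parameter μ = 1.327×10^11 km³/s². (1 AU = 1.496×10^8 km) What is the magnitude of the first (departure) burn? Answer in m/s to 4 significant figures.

Δv₁ = 3299 m/s

In km: r₁ = 3.18 × 1.496×10^8 = 4.75728×10^8 km; r₂ = 1.51 × 1.496×10^8 = 2.25896×10^8 km.
The Hohmann ellipse has a_t = (r₁ + r₂)/2 = 3.50812×10^8 km.
Circular speed at r = 4.75728×10^8 km: v_c = √(μ/r) = 16.7015 km/s.
Vis-viva on the transfer ellipse at r = 4.75728×10^8 km gives v_t = √[μ(2/r − 1/a_t)] = 13.4021 km/s.
Δv₁ = |v_t − v_c| = |13.4021 − 16.7015| = 3.299 km/s.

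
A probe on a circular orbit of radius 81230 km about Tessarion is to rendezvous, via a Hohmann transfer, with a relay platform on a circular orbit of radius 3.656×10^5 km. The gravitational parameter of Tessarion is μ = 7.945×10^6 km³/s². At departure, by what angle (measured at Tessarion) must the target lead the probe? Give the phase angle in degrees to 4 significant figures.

φ = 94.01°

Transfer-ellipse semi-major axis a_t = (r₁ + r₂)/2 = (81230 + 3.656×10^5)/2 = 2.23415×10^5 km.
Transfer time t = π√(a_t³/μ) = 1.1770×10^5 s.
The target's mean motion on its circular orbit is ω₂ = √(μ/r₂³) = 1.2751×10^-5 rad/s.
Angle swept by the target during transfer: ω₂·t = 1.5008 rad = 85.99°.
The probe traverses 180° on the transfer ellipse, so the target must lead by 180° − 85.99° = 94.01°.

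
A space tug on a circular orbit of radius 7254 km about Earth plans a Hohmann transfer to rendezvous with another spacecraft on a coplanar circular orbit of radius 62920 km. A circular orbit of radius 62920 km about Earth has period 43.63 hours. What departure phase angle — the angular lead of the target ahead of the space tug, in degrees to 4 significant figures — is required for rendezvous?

From Kepler's third law T² = 4π²r³/μ at r = 62920 km, T = 43.63 hours = 43.63 × 3600 s = 1.57068×10^5 s: μ = 4π²r³/T² = 3.98612×10^5 km³/s².
The Hohmann ellipse has a_t = (r₁ + r₂)/2 = 35087 km.
Transfer time t = π√(a_t³/μ) = 32703.5 s.
The target's mean motion on its circular orbit is ω₂ = √(μ/r₂³) = 4.00030×10^-5 rad/s.
Angle swept by the target during transfer: ω₂·t = 1.30824 rad = 74.96°.
The space tug traverses 180° on the transfer ellipse, so the target must lead by 180° − 74.96° = 105.0°.

φ = 105.0°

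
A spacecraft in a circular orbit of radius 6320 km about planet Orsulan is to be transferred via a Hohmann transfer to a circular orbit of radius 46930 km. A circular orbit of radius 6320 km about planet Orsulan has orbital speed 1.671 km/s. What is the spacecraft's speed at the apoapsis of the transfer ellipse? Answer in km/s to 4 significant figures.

From the circular-orbit relation v² = μ/r at r = 6320 km: μ = v²r = (1.671)² × 6320 = 17647.0 km³/s².
The Hohmann ellipse has a_t = (r₁ + r₂)/2 = 26625 km.
At apoapsis, r = 46930 km.
Applying v² = μ(2/r − 1/a_t): v = 0.2988 km/s.

v = 0.2988 km/s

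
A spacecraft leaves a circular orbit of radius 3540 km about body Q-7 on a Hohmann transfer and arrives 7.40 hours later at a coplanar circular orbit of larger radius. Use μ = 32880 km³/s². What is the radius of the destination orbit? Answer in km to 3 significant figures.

r₂ = 23100 km

Transfer time t = 7.40 hours = 26640 s, and t = π√(a_t³/μ).
So a_t = (μ t²/π²)^(1/3) = (32880 × (26640)² / π²)^(1/3) = 13322 km.
Since a_t = (r₁ + r₂)/2, r₂ = 2a_t − r₁ = 2×13322 − 3540 = 23104 km.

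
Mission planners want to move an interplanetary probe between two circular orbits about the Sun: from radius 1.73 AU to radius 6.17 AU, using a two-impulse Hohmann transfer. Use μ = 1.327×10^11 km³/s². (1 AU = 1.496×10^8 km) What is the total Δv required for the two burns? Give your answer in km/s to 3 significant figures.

In km: r₁ = 1.73 × 1.496×10^8 = 2.58808×10^8 km; r₂ = 6.17 × 1.496×10^8 = 9.23032×10^8 km.
Semi-major axis of the transfer orbit: a_t = (2.58808×10^8 + 9.23032×10^8)/2 = 5.9092×10^8 km.
At r₁ the circular-orbit speed is v₁ = √(μ/r₁) = 22.6437 km/s.
On the transfer ellipse at r₁, v² = μ(2/r − 1/a) gives v_p = √[μ(2/r₁ − 1/a_t)] = 28.3003 km/s.
First burn Δv₁ = |v_p − v₁| = 5.657 km/s.
Circular speed at r₂: v₂ = √(μ/r₂) = 11.99 km/s.
Transfer-orbit speed at r₂: v_a = √[μ(2/r₂ − 1/a_t)] = 7.935 km/s.
Second burn Δv₂ = |v₂ − v_a| = 4.055 km/s.
Δv = Δv₁ + Δv₂ = 5.657 + 4.055 = 9.712 km/s.

Δv = 9.71 km/s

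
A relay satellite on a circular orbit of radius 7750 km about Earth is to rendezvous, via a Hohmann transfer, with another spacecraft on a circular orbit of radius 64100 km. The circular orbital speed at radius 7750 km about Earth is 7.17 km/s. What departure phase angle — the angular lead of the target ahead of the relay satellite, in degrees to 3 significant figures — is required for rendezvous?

φ = 104°

From the circular-orbit relation v² = μ/r at r = 7750 km: μ = v²r = (7.17)² × 7750 = 3.98419×10^5 km³/s².
Transfer-ellipse semi-major axis a_t = (r₁ + r₂)/2 = (7750 + 64100)/2 = 35925 km.
Transfer time t = π√(a_t³/μ) = 33890 s.
The target's mean motion on its circular orbit is ω₂ = √(μ/r₂³) = 3.889×10^-5 rad/s.
Angle swept by the target during transfer: ω₂·t = 1.318 rad = 75.52°.
Arrival is 180° from departure on the ellipse, so φ = 180° − 75.52° = 104°.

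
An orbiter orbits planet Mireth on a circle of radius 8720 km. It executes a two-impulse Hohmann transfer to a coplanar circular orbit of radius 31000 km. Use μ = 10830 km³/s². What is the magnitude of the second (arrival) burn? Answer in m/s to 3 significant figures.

Δv₂ = 199 m/s

Transfer-ellipse semi-major axis a_t = (r₁ + r₂)/2 = (8720 + 31000)/2 = 19860 km.
Circular speed at r = 31000 km: v_c = √(μ/r) = 0.5911 km/s.
Vis-viva on the transfer ellipse at r = 31000 km gives v_t = √[μ(2/r − 1/a_t)] = 0.3917 km/s.
Δv₂ = |v_t − v_c| = |0.3917 − 0.5911| = 0.1994 km/s.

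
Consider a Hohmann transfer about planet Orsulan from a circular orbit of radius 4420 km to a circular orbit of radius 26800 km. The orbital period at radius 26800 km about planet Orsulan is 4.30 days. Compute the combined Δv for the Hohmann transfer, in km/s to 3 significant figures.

Δv = 0.558 km/s

From Kepler's third law T² = 4π²r³/μ at r = 26800 km, T = 4.30 days = 4.30 × 86400 s = 3.7152×10^5 s: μ = 4π²r³/T² = 5505.54 km³/s².
Semi-major axis of the transfer orbit: a_t = (4420 + 26800)/2 = 15610 km.
Circular speed at r₁: v₁ = √(μ/r₁) = √(5505.54/4420) = 1.1161 km/s.
On the transfer ellipse at r₁, v² = μ(2/r − 1/a) gives v_p = √[μ(2/r₁ − 1/a_t)] = 1.4624 km/s.
First burn Δv₁ = |v_p − v₁| = 0.3463 km/s.
Circular speed at r₂: v₂ = √(μ/r₂) = 0.45324 km/s.
Transfer-orbit speed at r₂: v_a = √[μ(2/r₂ − 1/a_t)] = 0.24118 km/s.
Second burn Δv₂ = |v₂ − v_a| = 0.2121 km/s.
Total Δv = Δv₁ + Δv₂ = 0.5584 km/s.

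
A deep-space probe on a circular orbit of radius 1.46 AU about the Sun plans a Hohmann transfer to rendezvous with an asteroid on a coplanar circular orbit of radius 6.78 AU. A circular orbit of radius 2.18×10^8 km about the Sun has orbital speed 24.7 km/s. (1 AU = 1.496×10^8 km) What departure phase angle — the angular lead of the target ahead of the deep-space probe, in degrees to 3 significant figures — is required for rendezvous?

From the circular-orbit relation v² = μ/r at r = 2.18×10^8 km: μ = v²r = (24.7)² × 2.18×10^8 = 1.33000×10^11 km³/s².
In km: r₁ = 1.46 × 1.496×10^8 = 2.18416×10^8 km; r₂ = 6.78 × 1.496×10^8 = 1.014288×10^9 km.
Transfer-ellipse semi-major axis a_t = (r₁ + r₂)/2 = (2.18416×10^8 + 1.014288×10^9)/2 = 6.16352×10^8 km.
Transfer time t = π√(a_t³/μ) = 1.3182×10^8 s.
The target's mean motion on its circular orbit is ω₂ = √(μ/r₂³) = 1.1290×10^-8 rad/s.
Angle swept by the target during transfer: ω₂·t = 1.4882 rad = 85.27°.
The deep-space probe traverses 180° on the transfer ellipse, so the target must lead by 180° − 85.27° = 94.7°.

φ = 94.7°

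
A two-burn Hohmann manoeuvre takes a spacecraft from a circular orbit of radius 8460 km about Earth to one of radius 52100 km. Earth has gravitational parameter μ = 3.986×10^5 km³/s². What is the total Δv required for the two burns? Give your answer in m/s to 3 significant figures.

Δv = 3440 m/s

The Hohmann ellipse has a_t = (r₁ + r₂)/2 = 30280 km.
Circular speed at r₁: v₁ = √(μ/r₁) = √(3.986×10^5/8460) = 6.864 km/s.
Transfer-orbit speed at r₁ (vis-viva): v_p = √[μ(2/r₁ − 1/a_t)] = 9.004 km/s.
First burn Δv₁ = |v_p − v₁| = 2.140 km/s.
Circular speed at r₂: v₂ = √(μ/r₂) = 2.766 km/s.
Transfer-orbit speed at r₂: v_a = √[μ(2/r₂ − 1/a_t)] = 1.462 km/s.
Second burn Δv₂ = |v₂ − v_a| = 1.304 km/s.
Total Δv = Δv₁ + Δv₂ = 3.444 km/s.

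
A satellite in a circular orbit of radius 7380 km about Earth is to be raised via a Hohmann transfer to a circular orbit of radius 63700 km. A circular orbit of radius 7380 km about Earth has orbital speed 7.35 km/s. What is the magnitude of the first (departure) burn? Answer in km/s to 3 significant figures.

From the circular-orbit relation v² = μ/r at r = 7380 km: μ = v²r = (7.35)² × 7380 = 3.98686×10^5 km³/s².
Semi-major axis of the transfer orbit: a_t = (7380 + 63700)/2 = 35540 km.
On the circular orbit at r = 7380 km, v_c = √(μ/r) = 7.350 km/s.
Transfer-orbit speed at the same r (vis-viva, a = a_t): v_t = √[μ(2/r − 1/a_t)] = 9.840 km/s.
Δv₁ = |v_t − v_c| = |9.840 − 7.350| = 2.490 km/s.

Δv₁ = 2.49 km/s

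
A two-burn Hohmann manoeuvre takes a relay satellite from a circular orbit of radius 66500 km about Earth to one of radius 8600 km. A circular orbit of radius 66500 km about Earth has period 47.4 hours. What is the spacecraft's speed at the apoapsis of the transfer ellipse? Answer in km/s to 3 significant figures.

From Kepler's third law T² = 4π²r³/μ at r = 66500 km, T = 47.4 hours = 47.4 × 3600 s = 1.7064×10^5 s: μ = 4π²r³/T² = 3.98715×10^5 km³/s².
The Hohmann ellipse has a_t = (r₁ + r₂)/2 = 37550 km.
The apoapsis of the transfer ellipse is at r = 66500 km.
Vis-viva: v = √[μ(2/r − 1/a_t)] = √[3.98715×10^5 × (2/66500 − 1/37550)] = 1.172 km/s.

v = 1.17 km/s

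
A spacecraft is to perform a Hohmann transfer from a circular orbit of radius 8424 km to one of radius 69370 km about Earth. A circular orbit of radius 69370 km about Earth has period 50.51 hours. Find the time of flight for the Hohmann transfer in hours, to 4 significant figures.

From Kepler's third law T² = 4π²r³/μ at r = 69370 km, T = 50.51 hours = 50.51 × 3600 s = 1.81836×10^5 s: μ = 4π²r³/T² = 3.98580×10^5 km³/s².
Semi-major axis of the transfer orbit: a_t = (8424 + 69370)/2 = 38897 km.
Half the transfer-orbit period gives t = π√(a_t³/μ) = 38170 s.
Converting: 38170 s ÷ 3600 s/hour = 10.60 hours.

t = 10.60 hours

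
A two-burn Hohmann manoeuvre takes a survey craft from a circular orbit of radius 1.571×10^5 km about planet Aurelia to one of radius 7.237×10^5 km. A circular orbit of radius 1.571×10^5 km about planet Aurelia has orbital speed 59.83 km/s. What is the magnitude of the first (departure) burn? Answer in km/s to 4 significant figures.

Δv₁ = 16.87 km/s

From the circular-orbit relation v² = μ/r at r = 1.571×10^5 km: μ = v²r = (59.83)² × 1.571×10^5 = 5.62360×10^8 km³/s².
Semi-major axis of the transfer orbit: a_t = (1.571×10^5 + 7.237×10^5)/2 = 4.404×10^5 km.
Circular speed at r = 1.571×10^5 km: v_c = √(μ/r) = 59.83 km/s.
Vis-viva on the transfer ellipse at r = 1.571×10^5 km gives v_t = √[μ(2/r − 1/a_t)] = 76.70 km/s.
Δv₁ = |v_t − v_c| = |76.70 − 59.83| = 16.87 km/s.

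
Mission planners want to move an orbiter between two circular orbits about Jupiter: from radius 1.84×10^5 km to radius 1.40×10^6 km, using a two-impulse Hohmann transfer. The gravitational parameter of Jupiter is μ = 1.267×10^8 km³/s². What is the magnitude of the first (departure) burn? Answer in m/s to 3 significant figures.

Δv₁ = 8650 m/s

Transfer-ellipse semi-major axis a_t = (r₁ + r₂)/2 = (1.840×10^5 + 1.400×10^6)/2 = 7.920×10^5 km.
Circular speed at r = 1.840×10^5 km: v_c = √(μ/r) = 26.241 km/s.
Transfer-orbit speed at the same r (vis-viva, a = a_t): v_t = √[μ(2/r − 1/a_t)] = 34.888 km/s.
Δv₁ = |v_t − v_c| = |34.888 − 26.241| = 8.647 km/s.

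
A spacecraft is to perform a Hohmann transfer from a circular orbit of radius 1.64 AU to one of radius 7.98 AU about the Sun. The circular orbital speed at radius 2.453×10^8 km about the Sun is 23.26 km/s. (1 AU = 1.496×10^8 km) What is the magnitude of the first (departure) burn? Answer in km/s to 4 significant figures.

Δv₁ = 6.699 km/s

From the circular-orbit relation v² = μ/r at r = 2.453×10^8 km: μ = v²r = (23.26)² × 2.453×10^8 = 1.32714×10^11 km³/s².
In km: r₁ = 1.64 × 1.496×10^8 = 2.45344×10^8 km; r₂ = 7.98 × 1.496×10^8 = 1.193808×10^9 km.
Semi-major axis of the transfer orbit: a_t = (2.45344×10^8 + 1.193808×10^9)/2 = 7.19576×10^8 km.
Circular speed at r = 2.45344×10^8 km: v_c = √(μ/r) = 23.258 km/s.
Transfer-orbit speed at the same r (vis-viva, a = a_t): v_t = √[μ(2/r − 1/a_t)] = 29.957 km/s.
Δv₁ = |v_t − v_c| = |29.957 − 23.258| = 6.699 km/s.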